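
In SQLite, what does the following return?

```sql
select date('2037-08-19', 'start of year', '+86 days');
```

2037-03-28

`start of year` rewinds 2037-08-19 to 2037-01-01.
Applying '+86 days' to 2037-01-01: counting 86 days forward gives 2037-03-28.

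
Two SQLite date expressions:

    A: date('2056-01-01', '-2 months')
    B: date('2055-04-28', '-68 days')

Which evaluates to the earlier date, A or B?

A = 2055-11-01.
B = 2055-02-19.
B is earlier.

B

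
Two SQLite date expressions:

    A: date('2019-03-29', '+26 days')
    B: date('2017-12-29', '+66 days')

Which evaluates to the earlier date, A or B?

B

A = 2019-04-24.
B = 2018-03-05.
B is earlier.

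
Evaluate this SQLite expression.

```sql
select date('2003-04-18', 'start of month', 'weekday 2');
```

2003-04-01

`start of month` rewinds 2003-04-18 to 2003-04-01.
`weekday 2` advances to the next Tuesday; 2003-04-01 is already a Tuesday, so it stays at 2003-04-01.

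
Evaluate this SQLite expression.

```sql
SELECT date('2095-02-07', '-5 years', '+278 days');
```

Adding -5 years to 2095-02-07 gives 2090-02-07.
Applying '+278 days' to 2090-02-07: counting 278 days forward gives 2090-11-12.

2090-11-12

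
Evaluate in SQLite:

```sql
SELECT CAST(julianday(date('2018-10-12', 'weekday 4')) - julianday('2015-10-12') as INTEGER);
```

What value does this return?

`weekday 4` advances to the next Thursday; 2018-10-12 is a Friday, so it moves forward to 2018-10-18.
19 days remain in October 2015 after the 12th (31 − 12).
Full months from November 2015 through September 2018 contribute their day counts.
Then 18 days into October 2018.
Total: 19 + 30 + 31 + 31 + 29 + 31 + 30 + 31 + 30 + 31 + 31 + 30 + 31 + 30 + 31 + 31 + 28 + 31 + 30 + 31 + 30 + 31 + 31 + 30 + 31 + 30 + 31 + 31 + 28 + 31 + 30 + 31 + 30 + 31 + 31 + 30 + 18 = 1102.

1102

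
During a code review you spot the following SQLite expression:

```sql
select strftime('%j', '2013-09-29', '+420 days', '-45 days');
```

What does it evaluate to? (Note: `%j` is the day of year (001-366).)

First apply '+420 days', '-45 days': 2013-09-29 → 2014-10-09.
Day-of-year for 2014-10-09: days since 2014-01-01 inclusive = 282, zero-padded to 282.

282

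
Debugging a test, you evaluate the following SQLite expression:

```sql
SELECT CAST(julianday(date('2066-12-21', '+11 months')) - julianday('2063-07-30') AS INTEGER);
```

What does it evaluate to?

1575

Adding +11 months to 2066-12-21 gives 2067-11-21.
1 day remains in July 2063 after the 30th (31 − 30).
Full months from August 2063 through October 2067 contribute their day counts.
Then 21 days into November 2067.
Total: 1 + 31 + 30 + 31 + 30 + 31 + 31 + 29 + 31 + 30 + 31 + 30 + 31 + 31 + 30 + 31 + 30 + 31 + 31 + 28 + 31 + 30 + 31 + 30 + 31 + 31 + 30 + 31 + 30 + 31 + 31 + 28 + 31 + 30 + 31 + 30 + 31 + 31 + 30 + 31 + 30 + 31 + 31 + 28 + 31 + 30 + 31 + 30 + 31 + 31 + 30 + 31 + 21 = 1575.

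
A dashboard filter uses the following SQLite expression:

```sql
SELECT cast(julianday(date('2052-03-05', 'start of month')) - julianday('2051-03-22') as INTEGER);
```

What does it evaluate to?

`start of month` rewinds 2052-03-05 to 2052-03-01.
9 days remain in March 2051 after the 22nd (31 − 22).
Full months from April 2051 through February 2052 contribute their day counts.
Then 1 day into March 2052.
Total: 9 + 30 + 31 + 30 + 31 + 31 + 30 + 31 + 30 + 31 + 31 + 29 + 1 = 345.

345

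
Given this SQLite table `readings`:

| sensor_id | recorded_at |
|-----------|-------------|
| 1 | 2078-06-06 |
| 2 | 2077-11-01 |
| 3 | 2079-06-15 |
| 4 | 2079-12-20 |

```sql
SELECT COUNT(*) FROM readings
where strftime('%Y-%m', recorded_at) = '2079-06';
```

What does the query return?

1

Rows with year-month 2079-06: 2079-06-15 → 1.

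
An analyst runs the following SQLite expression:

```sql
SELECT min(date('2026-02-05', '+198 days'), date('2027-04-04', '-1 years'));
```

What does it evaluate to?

2026-04-04

date('2026-02-05', '+198 days') → 2026-08-22.
date('2027-04-04', '-1 years') → 2026-04-04.
Earlier of the two is 2026-04-04.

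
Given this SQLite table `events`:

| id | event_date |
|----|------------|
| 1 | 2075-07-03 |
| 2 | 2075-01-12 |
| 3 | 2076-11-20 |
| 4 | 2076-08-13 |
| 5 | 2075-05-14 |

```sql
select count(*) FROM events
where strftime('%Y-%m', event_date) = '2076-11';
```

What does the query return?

Rows with year-month 2076-11: 2076-11-20 → 1.

1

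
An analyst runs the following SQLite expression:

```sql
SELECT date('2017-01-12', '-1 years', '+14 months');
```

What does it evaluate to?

Adding -1 year to 2017-01-12 gives 2016-01-12.
Adding +14 months to 2016-01-12 gives 2017-03-12.

2017-03-12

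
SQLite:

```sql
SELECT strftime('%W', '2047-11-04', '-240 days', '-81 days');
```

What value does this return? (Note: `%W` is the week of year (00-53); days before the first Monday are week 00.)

First apply '-240 days', '-81 days': 2047-11-04 → 2046-12-18.
2046-12-18 is a Tuesday. SQLite's %W counts Mondays since the year started; the result is 51.

51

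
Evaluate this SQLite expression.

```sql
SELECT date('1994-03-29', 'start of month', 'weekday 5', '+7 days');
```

1994-03-11

`start of month` rewinds 1994-03-29 to 1994-03-01.
`weekday 5` advances to the next Friday; 1994-03-01 is a Tuesday, so it moves forward to 1994-03-04.
Advancing 7 more days within March lands on 1994-03-11.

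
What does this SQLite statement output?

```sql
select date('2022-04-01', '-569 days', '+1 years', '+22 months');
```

Applying '-569 days' to 2022-04-01: counting 569 days back gives 2020-09-09.
Adding +1 year to 2020-09-09 gives 2021-09-09.
Adding +22 months to 2021-09-09 gives 2023-07-09.

2023-07-09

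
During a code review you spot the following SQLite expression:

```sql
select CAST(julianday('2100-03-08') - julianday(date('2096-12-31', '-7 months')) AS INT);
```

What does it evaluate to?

1376

Adding -7 months to 2096-12-31 gives 2096-05-31.
0 days remain in May 2096 after the 31st (31 − 31).
Full months from June 2096 through February 2100 contribute their day counts.
Then 8 days into March 2100.
Total: 0 + 30 + 31 + 31 + 30 + 31 + 30 + 31 + 31 + 28 + 31 + 30 + 31 + 30 + 31 + 31 + 30 + 31 + 30 + 31 + 31 + 28 + 31 + 30 + 31 + 30 + 31 + 31 + 30 + 31 + 30 + 31 + 31 + 28 + 31 + 30 + 31 + 30 + 31 + 31 + 30 + 31 + 30 + 31 + 31 + 28 + 8 = 1376.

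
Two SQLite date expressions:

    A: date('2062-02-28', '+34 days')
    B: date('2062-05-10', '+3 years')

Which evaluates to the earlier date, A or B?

A

A = 2062-04-03.
B = 2065-05-10.
A is earlier.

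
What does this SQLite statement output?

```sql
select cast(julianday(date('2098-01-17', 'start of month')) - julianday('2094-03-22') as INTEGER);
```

1381

`start of month` rewinds 2098-01-17 to 2098-01-01.
9 days remain in March 2094 after the 22nd (31 − 22).
Full months from April 2094 through December 2097 contribute their day counts.
Then 1 day into January 2098.
Total: 9 + 30 + 31 + 30 + 31 + 31 + 30 + 31 + 30 + 31 + 31 + 28 + 31 + 30 + 31 + 30 + 31 + 31 + 30 + 31 + 30 + 31 + 31 + 29 + 31 + 30 + 31 + 30 + 31 + 31 + 30 + 31 + 30 + 31 + 31 + 28 + 31 + 30 + 31 + 30 + 31 + 31 + 30 + 31 + 30 + 31 + 1 = 1381.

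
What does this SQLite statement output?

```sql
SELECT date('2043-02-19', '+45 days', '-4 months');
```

Applying '+45 days' to 2043-02-19: counting 45 days forward gives 2043-04-05.
Adding -4 months to 2043-04-05 gives 2042-12-05.

2042-12-05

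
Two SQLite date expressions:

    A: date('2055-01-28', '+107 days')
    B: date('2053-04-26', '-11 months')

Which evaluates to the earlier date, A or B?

B

A = 2055-05-15.
B = 2052-05-26.
B is earlier.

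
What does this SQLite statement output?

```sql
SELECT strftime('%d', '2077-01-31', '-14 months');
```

First apply '-14 months': 2077-01-31 → 2075-12-01.
`%d` extracts the 2-digit day of month: 01.

01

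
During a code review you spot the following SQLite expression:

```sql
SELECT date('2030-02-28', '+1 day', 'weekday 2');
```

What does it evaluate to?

2030-03-05

February 2030 has 28 days; 0 remain after the 28th, so 1 days reach 2030-03-01.
`weekday 2` advances to the next Tuesday; 2030-03-01 is a Friday, so it moves forward to 2030-03-05.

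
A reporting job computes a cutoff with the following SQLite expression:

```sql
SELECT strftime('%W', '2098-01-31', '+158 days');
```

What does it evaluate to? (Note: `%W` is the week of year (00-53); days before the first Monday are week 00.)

First apply '+158 days': 2098-01-31 → 2098-07-08.
2098-07-08 is a Tuesday. SQLite's %W counts Mondays since the year started; the result is 27.

27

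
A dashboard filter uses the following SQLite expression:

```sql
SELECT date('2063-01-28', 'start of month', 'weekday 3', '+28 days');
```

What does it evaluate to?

`start of month` rewinds 2063-01-28 to 2063-01-01.
`weekday 3` advances to the next Wednesday; 2063-01-01 is a Monday, so it moves forward to 2063-01-03.
Advancing 28 more days within January lands on 2063-01-31.

2063-01-31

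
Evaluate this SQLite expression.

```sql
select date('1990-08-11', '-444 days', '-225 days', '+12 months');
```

Applying '-444 days' to 1990-08-11: counting 444 days back gives 1989-05-24.
Applying '-225 days' to 1989-05-24: counting 225 days back gives 1988-10-11.
Adding +12 months to 1988-10-11 gives 1989-10-11.

1989-10-11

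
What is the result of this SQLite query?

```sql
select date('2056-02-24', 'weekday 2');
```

`weekday 2` advances to the next Tuesday; 2056-02-24 is a Thursday, so it moves forward to 2056-02-29.

2056-02-29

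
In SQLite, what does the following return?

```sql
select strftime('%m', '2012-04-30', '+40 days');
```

06

First apply '+40 days': 2012-04-30 → 2012-06-09.
`%m` extracts the 2-digit month (01-12): 06.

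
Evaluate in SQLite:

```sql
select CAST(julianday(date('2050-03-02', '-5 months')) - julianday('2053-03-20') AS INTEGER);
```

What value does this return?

Adding -5 months to 2050-03-02 gives 2049-10-02.
29 days remain in October 2049 after the 2nd (31 − 2).
Full months from November 2049 through February 2053 contribute their day counts.
Then 20 days into March 2053.
Total: 29 + 30 + 31 + 31 + 28 + 31 + 30 + 31 + 30 + 31 + 31 + 30 + 31 + 30 + 31 + 31 + 28 + 31 + 30 + 31 + 30 + 31 + 31 + 30 + 31 + 30 + 31 + 31 + 29 + 31 + 30 + 31 + 30 + 31 + 31 + 30 + 31 + 30 + 31 + 31 + 28 + 20 = 1265.
The subtraction is earlier − later, so the result is −1265 → -1265.

-1265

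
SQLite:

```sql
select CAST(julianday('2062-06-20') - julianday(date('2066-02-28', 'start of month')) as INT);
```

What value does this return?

`start of month` rewinds 2066-02-28 to 2066-02-01.
10 days remain in June 2062 after the 20th (30 − 20).
Full months from July 2062 through January 2066 contribute their day counts.
Then 1 day into February 2066.
Total: 10 + 31 + 31 + 30 + 31 + 30 + 31 + 31 + 28 + 31 + 30 + 31 + 30 + 31 + 31 + 30 + 31 + 30 + 31 + 31 + 29 + 31 + 30 + 31 + 30 + 31 + 31 + 30 + 31 + 30 + 31 + 31 + 28 + 31 + 30 + 31 + 30 + 31 + 31 + 30 + 31 + 30 + 31 + 31 + 1 = 1322.
The subtraction is earlier − later, so the result is −1322 → -1322.

-1322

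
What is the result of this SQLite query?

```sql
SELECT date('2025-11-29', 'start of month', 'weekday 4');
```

2025-11-06

`start of month` rewinds 2025-11-29 to 2025-11-01.
`weekday 4` advances to the next Thursday; 2025-11-01 is a Saturday, so it moves forward to 2025-11-06.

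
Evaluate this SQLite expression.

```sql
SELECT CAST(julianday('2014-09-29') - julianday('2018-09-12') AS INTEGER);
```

1 day remains in September 2014 after the 29th (30 − 29).
Full months from October 2014 through August 2018 contribute their day counts.
Then 12 days into September 2018.
Total: 1 + 31 + 30 + 31 + 31 + 28 + 31 + 30 + 31 + 30 + 31 + 31 + 30 + 31 + 30 + 31 + 31 + 29 + 31 + 30 + 31 + 30 + 31 + 31 + 30 + 31 + 30 + 31 + 31 + 28 + 31 + 30 + 31 + 30 + 31 + 31 + 30 + 31 + 30 + 31 + 31 + 28 + 31 + 30 + 31 + 30 + 31 + 31 + 12 = 1444.
The subtraction is earlier − later, so the result is −1444 → -1444.

-1444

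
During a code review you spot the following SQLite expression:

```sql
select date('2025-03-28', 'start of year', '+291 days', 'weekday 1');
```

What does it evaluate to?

`start of year` rewinds 2025-03-28 to 2025-01-01.
Applying '+291 days' to 2025-01-01: counting 291 days forward gives 2025-10-19.
`weekday 1` advances to the next Monday; 2025-10-19 is a Sunday, so it moves forward to 2025-10-20.

2025-10-20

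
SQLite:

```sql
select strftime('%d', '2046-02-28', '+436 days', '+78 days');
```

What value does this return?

First apply '+436 days', '+78 days': 2046-02-28 → 2047-07-27.
`%d` extracts the 2-digit day of month: 27.

27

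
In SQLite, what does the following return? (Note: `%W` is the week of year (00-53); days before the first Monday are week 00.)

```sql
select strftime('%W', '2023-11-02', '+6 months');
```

First apply '+6 months': 2023-11-02 → 2024-05-02.
2024-05-02 is a Thursday. SQLite's %W counts Mondays since the year started; the result is 18.

18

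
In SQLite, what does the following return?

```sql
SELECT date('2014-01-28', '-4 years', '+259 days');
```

Adding -4 years to 2014-01-28 gives 2010-01-28.
Applying '+259 days' to 2010-01-28: counting 259 days forward gives 2010-10-14.

2010-10-14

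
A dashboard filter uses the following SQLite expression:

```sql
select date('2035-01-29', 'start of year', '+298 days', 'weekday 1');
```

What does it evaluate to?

2035-10-29

`start of year` rewinds 2035-01-29 to 2035-01-01.
Applying '+298 days' to 2035-01-01: counting 298 days forward gives 2035-10-26.
`weekday 1` advances to the next Monday; 2035-10-26 is a Friday, so it moves forward to 2035-10-29.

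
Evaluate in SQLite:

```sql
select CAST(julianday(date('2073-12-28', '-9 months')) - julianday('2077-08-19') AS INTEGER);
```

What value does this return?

-1605

Adding -9 months to 2073-12-28 gives 2073-03-28.
3 days remain in March 2073 after the 28th (31 − 28).
Full months from April 2073 through July 2077 contribute their day counts.
Then 19 days into August 2077.
Total: 3 + 30 + 31 + 30 + 31 + 31 + 30 + 31 + 30 + 31 + 31 + 28 + 31 + 30 + 31 + 30 + 31 + 31 + 30 + 31 + 30 + 31 + 31 + 28 + 31 + 30 + 31 + 30 + 31 + 31 + 30 + 31 + 30 + 31 + 31 + 29 + 31 + 30 + 31 + 30 + 31 + 31 + 30 + 31 + 30 + 31 + 31 + 28 + 31 + 30 + 31 + 30 + 31 + 19 = 1605.
The subtraction is earlier − later, so the result is −1605 → -1605.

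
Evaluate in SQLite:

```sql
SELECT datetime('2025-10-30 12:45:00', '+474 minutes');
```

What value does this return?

474 minutes = 7h 54m; +474 minutes from 2025-10-30 12:45:00 is 2025-10-30 20:39:00.

2025-10-30 20:39:00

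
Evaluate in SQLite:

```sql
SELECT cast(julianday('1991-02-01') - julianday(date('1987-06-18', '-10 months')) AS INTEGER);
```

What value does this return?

1628

Adding -10 months to 1987-06-18 gives 1986-08-18.
13 days remain in August 1986 after the 18th (31 − 18).
Full months from September 1986 through January 1991 contribute their day counts.
Then 1 day into February 1991.
Total: 13 + 30 + 31 + 30 + 31 + 31 + 28 + 31 + 30 + 31 + 30 + 31 + 31 + 30 + 31 + 30 + 31 + 31 + 29 + 31 + 30 + 31 + 30 + 31 + 31 + 30 + 31 + 30 + 31 + 31 + 28 + 31 + 30 + 31 + 30 + 31 + 31 + 30 + 31 + 30 + 31 + 31 + 28 + 31 + 30 + 31 + 30 + 31 + 31 + 30 + 31 + 30 + 31 + 31 + 1 = 1628.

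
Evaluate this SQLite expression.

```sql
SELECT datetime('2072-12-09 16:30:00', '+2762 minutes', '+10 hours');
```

2072-12-12 00:32:00

2762 minutes = 46h 2m; +2762 minutes from 2072-12-09 16:30:00 is 2072-12-11 14:32:00 (crosses midnight).
+10 hours from 2072-12-11 14:32:00 is 2072-12-12 00:32:00 (crosses midnight).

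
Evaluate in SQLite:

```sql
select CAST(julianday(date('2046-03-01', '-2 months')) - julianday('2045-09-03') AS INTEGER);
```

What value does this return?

Adding -2 months to 2046-03-01 gives 2046-01-01.
27 days remain in September 2045 after the 3rd (30 − 3).
October 2045: 31 days.
November 2045: 30 days.
December 2045: 31 days.
Then 1 day into January 2046.
Total: 27 + 31 + 30 + 31 + 1 = 120.

120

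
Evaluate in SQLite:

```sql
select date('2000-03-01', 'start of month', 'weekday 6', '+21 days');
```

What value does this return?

2000-03-25

`start of month` rewinds 2000-03-01 to 2000-03-01.
`weekday 6` advances to the next Saturday; 2000-03-01 is a Wednesday, so it moves forward to 2000-03-04.
Advancing 21 more days within March lands on 2000-03-25.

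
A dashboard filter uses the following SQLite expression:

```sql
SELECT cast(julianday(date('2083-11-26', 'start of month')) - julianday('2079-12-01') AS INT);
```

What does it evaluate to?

1431

`start of month` rewinds 2083-11-26 to 2083-11-01.
30 days remain in December 2079 after the 1st (31 − 1).
Full months from January 2080 through October 2083 contribute their day counts.
Then 1 day into November 2083.
Total: 30 + 31 + 29 + 31 + 30 + 31 + 30 + 31 + 31 + 30 + 31 + 30 + 31 + 31 + 28 + 31 + 30 + 31 + 30 + 31 + 31 + 30 + 31 + 30 + 31 + 31 + 28 + 31 + 30 + 31 + 30 + 31 + 31 + 30 + 31 + 30 + 31 + 31 + 28 + 31 + 30 + 31 + 30 + 31 + 31 + 30 + 31 + 1 = 1431.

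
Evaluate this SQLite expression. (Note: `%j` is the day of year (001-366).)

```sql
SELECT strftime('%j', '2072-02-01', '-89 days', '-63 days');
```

First apply '-89 days', '-63 days': 2072-02-01 → 2071-09-02.
Day-of-year for 2071-09-02: days since 2071-01-01 inclusive = 245, zero-padded to 245.

245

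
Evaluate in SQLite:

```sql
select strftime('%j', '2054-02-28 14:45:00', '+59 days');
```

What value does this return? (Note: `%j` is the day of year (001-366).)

First apply '+59 days': 2054-02-28 14:45:00 → 2054-04-28 14:45:00.
Day-of-year for 2054-04-28: days since 2054-01-01 inclusive = 118, zero-padded to 118.

118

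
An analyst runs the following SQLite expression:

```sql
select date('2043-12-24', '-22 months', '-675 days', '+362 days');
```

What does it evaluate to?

2041-04-17

Adding -22 months to 2043-12-24 gives 2042-02-24.
Applying '-675 days' to 2042-02-24: counting 675 days back gives 2040-04-20.
Applying '+362 days' to 2040-04-20: counting 362 days forward gives 2041-04-17.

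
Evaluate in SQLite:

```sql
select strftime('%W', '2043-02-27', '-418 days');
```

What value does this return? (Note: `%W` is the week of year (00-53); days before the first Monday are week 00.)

First apply '-418 days': 2043-02-27 → 2042-01-05.
2042-01-05 is a Sunday. SQLite's %W counts Mondays since the year started; the result is 00.

00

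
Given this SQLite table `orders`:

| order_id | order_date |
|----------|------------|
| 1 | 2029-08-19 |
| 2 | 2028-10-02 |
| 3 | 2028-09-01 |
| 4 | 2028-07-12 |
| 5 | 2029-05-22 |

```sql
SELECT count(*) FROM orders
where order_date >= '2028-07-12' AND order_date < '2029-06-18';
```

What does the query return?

4

Rows in [2028-07-12, 2029-06-18): 2028-10-02, 2028-09-01, 2028-07-12, 2029-05-22 → 4 rows.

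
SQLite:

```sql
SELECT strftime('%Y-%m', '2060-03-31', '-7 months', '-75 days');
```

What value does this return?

2059-06

First apply '-7 months', '-75 days': 2060-03-31 → 2059-06-17.
`%Y-%m` extracts the year-month: 2059-06.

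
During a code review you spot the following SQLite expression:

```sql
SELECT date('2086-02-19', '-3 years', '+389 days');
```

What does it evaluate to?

2084-03-14

Adding -3 years to 2086-02-19 gives 2083-02-19.
Applying '+389 days' to 2083-02-19: counting 389 days forward gives 2084-03-14.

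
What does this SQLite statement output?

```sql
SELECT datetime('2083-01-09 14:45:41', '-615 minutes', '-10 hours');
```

615 minutes = 10h 15m; -615 minutes from 2083-01-09 14:45:41 is 2083-01-09 04:30:41.
-10 hours from 2083-01-09 04:30:41 is 2083-01-08 18:30:41 (crosses midnight).

2083-01-08 18:30:41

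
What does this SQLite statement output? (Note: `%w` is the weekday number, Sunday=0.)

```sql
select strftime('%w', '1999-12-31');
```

1999-12-31 is a Friday; with Sunday=0 that is 5.

5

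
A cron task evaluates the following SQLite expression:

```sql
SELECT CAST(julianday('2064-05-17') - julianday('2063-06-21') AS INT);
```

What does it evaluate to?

9 days remain in June 2063 after the 21st (30 − 21).
Full months from July 2063 through April 2064 contribute their day counts.
Then 17 days into May 2064.
Total: 9 + 31 + 31 + 30 + 31 + 30 + 31 + 31 + 29 + 31 + 30 + 17 = 331.

331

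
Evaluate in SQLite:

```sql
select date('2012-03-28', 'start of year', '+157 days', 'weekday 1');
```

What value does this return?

2012-06-11

`start of year` rewinds 2012-03-28 to 2012-01-01.
Applying '+157 days' to 2012-01-01: counting 157 days forward gives 2012-06-06.
`weekday 1` advances to the next Monday; 2012-06-06 is a Wednesday, so it moves forward to 2012-06-11.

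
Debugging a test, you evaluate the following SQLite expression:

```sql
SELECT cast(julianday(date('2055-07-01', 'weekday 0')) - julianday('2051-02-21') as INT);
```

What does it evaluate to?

1594

`weekday 0` advances to the next Sunday; 2055-07-01 is a Thursday, so it moves forward to 2055-07-04.
7 days remain in February 2051 after the 21st (28 − 21).
Full months from March 2051 through June 2055 contribute their day counts.
Then 4 days into July 2055.
Total: 7 + 31 + 30 + 31 + 30 + 31 + 31 + 30 + 31 + 30 + 31 + 31 + 29 + 31 + 30 + 31 + 30 + 31 + 31 + 30 + 31 + 30 + 31 + 31 + 28 + 31 + 30 + 31 + 30 + 31 + 31 + 30 + 31 + 30 + 31 + 31 + 28 + 31 + 30 + 31 + 30 + 31 + 31 + 30 + 31 + 30 + 31 + 31 + 28 + 31 + 30 + 31 + 30 + 4 = 1594.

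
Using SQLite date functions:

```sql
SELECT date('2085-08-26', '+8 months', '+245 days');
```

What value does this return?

2086-12-27

Adding +8 months to 2085-08-26 gives 2086-04-26.
Applying '+245 days' to 2086-04-26: counting 245 days forward gives 2086-12-27.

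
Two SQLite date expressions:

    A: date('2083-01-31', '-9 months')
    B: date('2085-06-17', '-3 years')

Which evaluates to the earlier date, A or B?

A

A = 2082-05-01.
B = 2082-06-17.
A is earlier.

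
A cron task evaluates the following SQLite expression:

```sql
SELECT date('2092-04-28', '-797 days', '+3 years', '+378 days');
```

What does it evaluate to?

Applying '-797 days' to 2092-04-28: counting 797 days back gives 2090-02-21.
Adding +3 years to 2090-02-21 gives 2093-02-21.
Applying '+378 days' to 2093-02-21: counting 378 days forward gives 2094-03-06.

2094-03-06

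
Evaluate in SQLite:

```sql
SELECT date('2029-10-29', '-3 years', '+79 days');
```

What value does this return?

2027-01-16

Adding -3 years to 2029-10-29 gives 2026-10-29.
Applying '+79 days' to 2026-10-29: counting 79 days forward gives 2027-01-16.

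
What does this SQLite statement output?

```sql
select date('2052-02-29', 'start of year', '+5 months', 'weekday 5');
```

`start of year` rewinds 2052-02-29 to 2052-01-01.
Adding +5 months to 2052-01-01 gives 2052-06-01.
`weekday 5` advances to the next Friday; 2052-06-01 is a Saturday, so it moves forward to 2052-06-07.

2052-06-07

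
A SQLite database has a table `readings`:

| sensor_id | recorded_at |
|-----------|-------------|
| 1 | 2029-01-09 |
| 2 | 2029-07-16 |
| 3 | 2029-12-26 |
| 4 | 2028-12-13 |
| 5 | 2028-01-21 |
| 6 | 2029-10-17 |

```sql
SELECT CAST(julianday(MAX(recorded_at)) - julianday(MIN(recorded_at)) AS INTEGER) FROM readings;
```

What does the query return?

705

MIN = 2028-01-21, MAX = 2029-12-26.
10 days remain in January 2028 after the 21st (31 − 21).
Full months from February 2028 through November 2029 contribute their day counts.
Then 26 days into December 2029.
Total: 10 + 29 + 31 + 30 + 31 + 30 + 31 + 31 + 30 + 31 + 30 + 31 + 31 + 28 + 31 + 30 + 31 + 30 + 31 + 31 + 30 + 31 + 30 + 26 = 705.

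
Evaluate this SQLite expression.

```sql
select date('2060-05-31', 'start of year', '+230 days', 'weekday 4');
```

`start of year` rewinds 2060-05-31 to 2060-01-01.
Applying '+230 days' to 2060-01-01: counting 230 days forward gives 2060-08-18.
`weekday 4` advances to the next Thursday; 2060-08-18 is a Wednesday, so it moves forward to 2060-08-19.

2060-08-19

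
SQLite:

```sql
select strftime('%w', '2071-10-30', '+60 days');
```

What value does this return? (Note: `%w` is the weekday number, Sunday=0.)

First apply '+60 days': 2071-10-30 → 2071-12-29.
2071-12-29 is a Tuesday; with Sunday=0 that is 2.

2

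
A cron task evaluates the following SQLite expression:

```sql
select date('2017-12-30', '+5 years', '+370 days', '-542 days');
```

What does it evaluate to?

2022-07-11

Adding +5 years to 2017-12-30 gives 2022-12-30.
Applying '+370 days' to 2022-12-30: counting 370 days forward gives 2024-01-04.
Applying '-542 days' to 2024-01-04: counting 542 days back gives 2022-07-11.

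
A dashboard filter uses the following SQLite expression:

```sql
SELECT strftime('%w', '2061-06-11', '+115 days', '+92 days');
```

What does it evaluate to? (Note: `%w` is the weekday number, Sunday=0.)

3

First apply '+115 days', '+92 days': 2061-06-11 → 2062-01-04.
2062-01-04 is a Wednesday; with Sunday=0 that is 3.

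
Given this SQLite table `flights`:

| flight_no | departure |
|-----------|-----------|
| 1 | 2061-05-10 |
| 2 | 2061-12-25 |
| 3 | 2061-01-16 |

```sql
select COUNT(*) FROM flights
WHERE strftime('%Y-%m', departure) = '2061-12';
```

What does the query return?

1

Rows with year-month 2061-12: 2061-12-25 → 1.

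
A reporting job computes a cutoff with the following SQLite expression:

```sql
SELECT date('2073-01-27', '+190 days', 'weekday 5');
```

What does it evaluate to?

2073-08-11

Applying '+190 days' to 2073-01-27: counting 190 days forward gives 2073-08-05.
`weekday 5` advances to the next Friday; 2073-08-05 is a Saturday, so it moves forward to 2073-08-11.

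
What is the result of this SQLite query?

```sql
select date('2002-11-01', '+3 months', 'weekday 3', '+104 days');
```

2003-05-20

Adding +3 months to 2002-11-01 gives 2003-02-01.
`weekday 3` advances to the next Wednesday; 2003-02-01 is a Saturday, so it moves forward to 2003-02-05.
Applying '+104 days' to 2003-02-05: counting 104 days forward gives 2003-05-20.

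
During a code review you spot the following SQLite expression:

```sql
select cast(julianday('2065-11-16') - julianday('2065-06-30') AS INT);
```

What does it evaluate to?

139

0 days remain in June 2065 after the 30th (30 − 30).
July 2065: 31 days.
August 2065: 31 days.
September 2065: 30 days.
October 2065: 31 days.
Then 16 days into November 2065.
Total: 0 + 31 + 31 + 30 + 31 + 16 = 139.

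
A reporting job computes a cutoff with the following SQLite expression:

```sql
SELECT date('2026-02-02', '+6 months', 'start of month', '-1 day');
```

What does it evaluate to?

2026-07-31

Adding +6 months to 2026-02-02 gives 2026-08-02.
`start of month` rewinds 2026-08-02 to 2026-08-01.
Going back 1 day from 2026-08-01 reaches 2026-07-31 (last day of July, 31 days).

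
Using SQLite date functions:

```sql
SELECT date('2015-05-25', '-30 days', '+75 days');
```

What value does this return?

Going back 25 days from 2015-05-25 reaches 2015-04-30 (last day of April, 30 days).
Going back 5 days within April lands on 2015-04-25.
Applying '+75 days' to 2015-04-25: counting 75 days forward gives 2015-07-09.

2015-07-09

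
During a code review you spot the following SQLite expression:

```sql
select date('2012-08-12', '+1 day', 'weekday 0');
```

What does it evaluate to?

2012-08-19

Advancing 1 more day within August lands on 2012-08-13.
`weekday 0` advances to the next Sunday; 2012-08-13 is a Monday, so it moves forward to 2012-08-19.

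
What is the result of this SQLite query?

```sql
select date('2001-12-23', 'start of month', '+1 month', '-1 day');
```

2001-12-31

`start of month` rewinds 2001-12-23 to 2001-12-01.
Adding +1 month to 2001-12-01 gives 2002-01-01.
Going back 1 day from 2002-01-01 reaches 2001-12-31 (last day of December, 31 days).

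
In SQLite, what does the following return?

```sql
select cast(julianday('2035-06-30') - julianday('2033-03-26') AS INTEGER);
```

5 days remain in March 2033 after the 26th (31 − 26).
Full months from April 2033 through May 2035 contribute their day counts.
Then 30 days into June 2035.
Total: 5 + 30 + 31 + 30 + 31 + 31 + 30 + 31 + 30 + 31 + 31 + 28 + 31 + 30 + 31 + 30 + 31 + 31 + 30 + 31 + 30 + 31 + 31 + 28 + 31 + 30 + 31 + 30 = 826.

826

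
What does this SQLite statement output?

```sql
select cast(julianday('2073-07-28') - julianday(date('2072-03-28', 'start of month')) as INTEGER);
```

514

`start of month` rewinds 2072-03-28 to 2072-03-01.
30 days remain in March 2072 after the 1st (31 − 1).
Full months from April 2072 through June 2073 contribute their day counts.
Then 28 days into July 2073.
Total: 30 + 30 + 31 + 30 + 31 + 31 + 30 + 31 + 30 + 31 + 31 + 28 + 31 + 30 + 31 + 30 + 28 = 514.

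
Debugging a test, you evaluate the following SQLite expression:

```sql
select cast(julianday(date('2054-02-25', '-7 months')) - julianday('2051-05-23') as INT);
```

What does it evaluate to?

Adding -7 months to 2054-02-25 gives 2053-07-25.
8 days remain in May 2051 after the 23rd (31 − 23).
Full months from June 2051 through June 2053 contribute their day counts.
Then 25 days into July 2053.
Total: 8 + 30 + 31 + 31 + 30 + 31 + 30 + 31 + 31 + 29 + 31 + 30 + 31 + 30 + 31 + 31 + 30 + 31 + 30 + 31 + 31 + 28 + 31 + 30 + 31 + 30 + 25 = 794.

794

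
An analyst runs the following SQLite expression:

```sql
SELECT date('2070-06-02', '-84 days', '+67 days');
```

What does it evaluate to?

Applying '-84 days' to 2070-06-02: counting 84 days back gives 2070-03-10.
Applying '+67 days' to 2070-03-10: counting 67 days forward gives 2070-05-16.

2070-05-16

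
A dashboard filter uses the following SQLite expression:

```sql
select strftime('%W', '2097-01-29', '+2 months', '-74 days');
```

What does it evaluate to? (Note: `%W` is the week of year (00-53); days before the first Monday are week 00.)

02

First apply '+2 months', '-74 days': 2097-01-29 → 2097-01-14.
2097-01-14 is a Monday. SQLite's %W counts Mondays since the year started; the result is 02.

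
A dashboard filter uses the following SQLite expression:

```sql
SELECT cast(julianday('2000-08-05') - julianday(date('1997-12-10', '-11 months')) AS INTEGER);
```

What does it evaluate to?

Adding -11 months to 1997-12-10 gives 1997-01-10.
21 days remain in January 1997 after the 10th (31 − 10).
Full months from February 1997 through July 2000 contribute their day counts.
Then 5 days into August 2000.
Total: 21 + 28 + 31 + 30 + 31 + 30 + 31 + 31 + 30 + 31 + 30 + 31 + 31 + 28 + 31 + 30 + 31 + 30 + 31 + 31 + 30 + 31 + 30 + 31 + 31 + 28 + 31 + 30 + 31 + 30 + 31 + 31 + 30 + 31 + 30 + 31 + 31 + 29 + 31 + 30 + 31 + 30 + 31 + 5 = 1303.

1303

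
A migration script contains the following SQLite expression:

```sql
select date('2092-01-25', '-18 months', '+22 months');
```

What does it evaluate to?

Adding -18 months to 2092-01-25 gives 2090-07-25.
Adding +22 months to 2090-07-25 gives 2092-05-25.

2092-05-25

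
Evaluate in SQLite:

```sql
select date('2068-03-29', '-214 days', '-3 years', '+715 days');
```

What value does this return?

2066-08-13

Applying '-214 days' to 2068-03-29: counting 214 days back gives 2067-08-28.
Adding -3 years to 2067-08-28 gives 2064-08-28.
Applying '+715 days' to 2064-08-28: counting 715 days forward gives 2066-08-13.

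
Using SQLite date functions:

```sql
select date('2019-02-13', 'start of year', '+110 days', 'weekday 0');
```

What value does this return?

`start of year` rewinds 2019-02-13 to 2019-01-01.
Applying '+110 days' to 2019-01-01: counting 110 days forward gives 2019-04-21.
`weekday 0` advances to the next Sunday; 2019-04-21 is already a Sunday, so it stays at 2019-04-21.

2019-04-21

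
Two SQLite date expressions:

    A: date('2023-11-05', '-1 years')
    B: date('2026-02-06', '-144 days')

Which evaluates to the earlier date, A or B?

A

A = 2022-11-05.
B = 2025-09-15.
A is earlier.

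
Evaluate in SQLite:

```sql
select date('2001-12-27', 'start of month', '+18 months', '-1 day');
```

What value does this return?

2003-05-31

`start of month` rewinds 2001-12-27 to 2001-12-01.
Adding +18 months to 2001-12-01 gives 2003-06-01.
Going back 1 day from 2003-06-01 reaches 2003-05-31 (last day of May, 31 days).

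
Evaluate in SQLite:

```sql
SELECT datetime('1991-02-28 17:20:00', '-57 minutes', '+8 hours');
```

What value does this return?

1991-03-01 00:23:00

-57 minutes from 1991-02-28 17:20:00 is 1991-02-28 16:23:00.
+8 hours from 1991-02-28 16:23:00 is 1991-03-01 00:23:00 (crosses midnight).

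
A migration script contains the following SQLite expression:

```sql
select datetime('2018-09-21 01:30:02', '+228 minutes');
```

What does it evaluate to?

228 minutes = 3h 48m; +228 minutes from 2018-09-21 01:30:02 is 2018-09-21 05:18:02.

2018-09-21 05:18:02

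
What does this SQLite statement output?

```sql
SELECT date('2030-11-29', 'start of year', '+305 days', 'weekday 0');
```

2030-11-03

`start of year` rewinds 2030-11-29 to 2030-01-01.
Applying '+305 days' to 2030-01-01: counting 305 days forward gives 2030-11-02.
`weekday 0` advances to the next Sunday; 2030-11-02 is a Saturday, so it moves forward to 2030-11-03.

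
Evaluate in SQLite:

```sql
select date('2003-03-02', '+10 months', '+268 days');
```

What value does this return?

2004-09-26

Adding +10 months to 2003-03-02 gives 2004-01-02.
Applying '+268 days' to 2004-01-02: counting 268 days forward gives 2004-09-26.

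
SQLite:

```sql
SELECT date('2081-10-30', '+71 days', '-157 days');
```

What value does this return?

Applying '+71 days' to 2081-10-30: counting 71 days forward gives 2082-01-09.
Applying '-157 days' to 2082-01-09: counting 157 days back gives 2081-08-05.

2081-08-05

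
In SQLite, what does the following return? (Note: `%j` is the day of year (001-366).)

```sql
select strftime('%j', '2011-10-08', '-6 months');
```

098

First apply '-6 months': 2011-10-08 → 2011-04-08.
Day-of-year for 2011-04-08: days since 2011-01-01 inclusive = 98, zero-padded to 098.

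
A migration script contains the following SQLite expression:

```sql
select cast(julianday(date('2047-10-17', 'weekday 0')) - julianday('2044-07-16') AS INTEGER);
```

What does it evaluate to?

1191

`weekday 0` advances to the next Sunday; 2047-10-17 is a Thursday, so it moves forward to 2047-10-20.
15 days remain in July 2044 after the 16th (31 − 16).
Full months from August 2044 through September 2047 contribute their day counts.
Then 20 days into October 2047.
Total: 15 + 31 + 30 + 31 + 30 + 31 + 31 + 28 + 31 + 30 + 31 + 30 + 31 + 31 + 30 + 31 + 30 + 31 + 31 + 28 + 31 + 30 + 31 + 30 + 31 + 31 + 30 + 31 + 30 + 31 + 31 + 28 + 31 + 30 + 31 + 30 + 31 + 31 + 30 + 20 = 1191.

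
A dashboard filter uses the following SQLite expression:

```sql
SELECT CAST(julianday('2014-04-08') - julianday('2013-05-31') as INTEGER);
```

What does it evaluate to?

0 days remain in May 2013 after the 31st (31 − 31).
Full months from June 2013 through March 2014 contribute their day counts.
Then 8 days into April 2014.
Total: 0 + 30 + 31 + 31 + 30 + 31 + 30 + 31 + 31 + 28 + 31 + 8 = 312.

312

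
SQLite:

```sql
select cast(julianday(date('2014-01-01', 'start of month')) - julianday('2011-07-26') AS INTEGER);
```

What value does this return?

`start of month` rewinds 2014-01-01 to 2014-01-01.
5 days remain in July 2011 after the 26th (31 − 26).
Full months from August 2011 through December 2013 contribute their day counts.
Then 1 day into January 2014.
Total: 5 + 31 + 30 + 31 + 30 + 31 + 31 + 29 + 31 + 30 + 31 + 30 + 31 + 31 + 30 + 31 + 30 + 31 + 31 + 28 + 31 + 30 + 31 + 30 + 31 + 31 + 30 + 31 + 30 + 31 + 1 = 890.

890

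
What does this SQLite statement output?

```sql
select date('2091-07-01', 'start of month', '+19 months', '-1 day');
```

2093-01-31

`start of month` rewinds 2091-07-01 to 2091-07-01.
Adding +19 months to 2091-07-01 gives 2093-02-01.
Going back 1 day from 2093-02-01 reaches 2093-01-31 (last day of January, 31 days).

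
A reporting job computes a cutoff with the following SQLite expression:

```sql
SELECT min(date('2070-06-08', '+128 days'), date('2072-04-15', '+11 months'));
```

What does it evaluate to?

date('2070-06-08', '+128 days') → 2070-10-14.
date('2072-04-15', '+11 months') → 2073-03-15.
Earlier of the two is 2070-10-14.

2070-10-14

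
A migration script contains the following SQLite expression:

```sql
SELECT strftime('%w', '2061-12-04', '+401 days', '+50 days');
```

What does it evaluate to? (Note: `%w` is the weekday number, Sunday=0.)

First apply '+401 days', '+50 days': 2061-12-04 → 2063-02-28.
2063-02-28 is a Wednesday; with Sunday=0 that is 3.

3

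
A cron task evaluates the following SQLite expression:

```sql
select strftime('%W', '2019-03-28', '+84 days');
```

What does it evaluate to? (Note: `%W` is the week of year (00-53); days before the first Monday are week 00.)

24

First apply '+84 days': 2019-03-28 → 2019-06-20.
2019-06-20 is a Thursday. SQLite's %W counts Mondays since the year started; the result is 24.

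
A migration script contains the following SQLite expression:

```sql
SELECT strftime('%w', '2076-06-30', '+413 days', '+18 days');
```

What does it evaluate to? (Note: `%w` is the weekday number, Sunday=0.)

6

First apply '+413 days', '+18 days': 2076-06-30 → 2077-09-04.
2077-09-04 is a Saturday; with Sunday=0 that is 6.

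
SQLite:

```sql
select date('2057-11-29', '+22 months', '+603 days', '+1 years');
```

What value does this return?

2062-05-24

Adding +22 months to 2057-11-29 gives 2059-09-29.
Applying '+603 days' to 2059-09-29: counting 603 days forward gives 2061-05-24.
Adding +1 year to 2061-05-24 gives 2062-05-24.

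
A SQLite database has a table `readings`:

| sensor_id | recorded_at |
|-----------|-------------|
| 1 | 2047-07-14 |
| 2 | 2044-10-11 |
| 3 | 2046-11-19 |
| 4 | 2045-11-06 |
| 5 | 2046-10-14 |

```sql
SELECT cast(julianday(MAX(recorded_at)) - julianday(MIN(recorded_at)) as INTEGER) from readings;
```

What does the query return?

1006

MIN = 2044-10-11, MAX = 2047-07-14.
20 days remain in October 2044 after the 11th (31 − 11).
Full months from November 2044 through June 2047 contribute their day counts.
Then 14 days into July 2047.
Total: 20 + 30 + 31 + 31 + 28 + 31 + 30 + 31 + 30 + 31 + 31 + 30 + 31 + 30 + 31 + 31 + 28 + 31 + 30 + 31 + 30 + 31 + 31 + 30 + 31 + 30 + 31 + 31 + 28 + 31 + 30 + 31 + 30 + 14 = 1006.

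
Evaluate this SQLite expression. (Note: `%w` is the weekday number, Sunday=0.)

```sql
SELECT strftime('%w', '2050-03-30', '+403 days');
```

0

First apply '+403 days': 2050-03-30 → 2051-05-07.
2051-05-07 is a Sunday; with Sunday=0 that is 0.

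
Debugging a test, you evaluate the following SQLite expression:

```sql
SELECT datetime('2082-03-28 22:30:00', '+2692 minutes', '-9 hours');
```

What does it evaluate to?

2082-03-30 10:22:00

2692 minutes = 44h 52m; +2692 minutes from 2082-03-28 22:30:00 is 2082-03-30 19:22:00 (crosses midnight).
-9 hours from 2082-03-30 19:22:00 is 2082-03-30 10:22:00.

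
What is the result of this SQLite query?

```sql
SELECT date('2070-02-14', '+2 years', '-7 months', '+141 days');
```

2071-12-02

Adding +2 years to 2070-02-14 gives 2072-02-14.
Adding -7 months to 2072-02-14 gives 2071-07-14.
Applying '+141 days' to 2071-07-14: counting 141 days forward gives 2071-12-02.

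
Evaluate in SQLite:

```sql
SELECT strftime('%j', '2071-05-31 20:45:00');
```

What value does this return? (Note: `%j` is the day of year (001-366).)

151

Day-of-year for 2071-05-31: days since 2071-01-01 inclusive = 151, zero-padded to 151.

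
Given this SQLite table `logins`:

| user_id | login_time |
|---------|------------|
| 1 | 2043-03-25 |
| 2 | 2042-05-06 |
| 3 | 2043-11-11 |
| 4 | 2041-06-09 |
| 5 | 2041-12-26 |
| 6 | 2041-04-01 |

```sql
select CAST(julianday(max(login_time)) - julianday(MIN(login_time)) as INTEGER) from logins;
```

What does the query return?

954

MIN = 2041-04-01, MAX = 2043-11-11.
29 days remain in April 2041 after the 1st (30 − 1).
Full months from May 2041 through October 2043 contribute their day counts.
Then 11 days into November 2043.
Total: 29 + 31 + 30 + 31 + 31 + 30 + 31 + 30 + 31 + 31 + 28 + 31 + 30 + 31 + 30 + 31 + 31 + 30 + 31 + 30 + 31 + 31 + 28 + 31 + 30 + 31 + 30 + 31 + 31 + 30 + 31 + 11 = 954.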